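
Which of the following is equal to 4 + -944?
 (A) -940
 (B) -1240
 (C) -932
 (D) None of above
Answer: A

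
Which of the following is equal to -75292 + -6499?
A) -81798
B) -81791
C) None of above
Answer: B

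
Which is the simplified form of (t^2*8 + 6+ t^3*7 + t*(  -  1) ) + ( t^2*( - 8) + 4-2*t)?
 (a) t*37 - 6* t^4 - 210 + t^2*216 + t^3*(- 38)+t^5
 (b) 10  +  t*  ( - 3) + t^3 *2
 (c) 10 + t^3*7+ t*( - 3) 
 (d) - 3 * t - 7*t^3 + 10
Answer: c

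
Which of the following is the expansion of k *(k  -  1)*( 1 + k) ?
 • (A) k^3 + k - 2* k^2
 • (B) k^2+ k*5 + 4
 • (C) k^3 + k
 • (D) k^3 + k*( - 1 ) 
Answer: D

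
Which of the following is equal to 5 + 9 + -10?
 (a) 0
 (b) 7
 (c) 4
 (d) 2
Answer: c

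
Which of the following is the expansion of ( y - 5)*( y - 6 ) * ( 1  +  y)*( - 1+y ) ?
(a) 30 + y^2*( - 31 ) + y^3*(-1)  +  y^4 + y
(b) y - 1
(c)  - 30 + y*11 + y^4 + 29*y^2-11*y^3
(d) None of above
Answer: c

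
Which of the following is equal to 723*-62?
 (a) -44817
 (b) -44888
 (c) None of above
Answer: c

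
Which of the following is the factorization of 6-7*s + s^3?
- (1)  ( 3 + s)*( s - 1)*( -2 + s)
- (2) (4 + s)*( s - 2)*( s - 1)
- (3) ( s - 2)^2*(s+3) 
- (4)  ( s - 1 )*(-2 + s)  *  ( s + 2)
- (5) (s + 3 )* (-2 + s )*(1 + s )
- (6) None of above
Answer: 1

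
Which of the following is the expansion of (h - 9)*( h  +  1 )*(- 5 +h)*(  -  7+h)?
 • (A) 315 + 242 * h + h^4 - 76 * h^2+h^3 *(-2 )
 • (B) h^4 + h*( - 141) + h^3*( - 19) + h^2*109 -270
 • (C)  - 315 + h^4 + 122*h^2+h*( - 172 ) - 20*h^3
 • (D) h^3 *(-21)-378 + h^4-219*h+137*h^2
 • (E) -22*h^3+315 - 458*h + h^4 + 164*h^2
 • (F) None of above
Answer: C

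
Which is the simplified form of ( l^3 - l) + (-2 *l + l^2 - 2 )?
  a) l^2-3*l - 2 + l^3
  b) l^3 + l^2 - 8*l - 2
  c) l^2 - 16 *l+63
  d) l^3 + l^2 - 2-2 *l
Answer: a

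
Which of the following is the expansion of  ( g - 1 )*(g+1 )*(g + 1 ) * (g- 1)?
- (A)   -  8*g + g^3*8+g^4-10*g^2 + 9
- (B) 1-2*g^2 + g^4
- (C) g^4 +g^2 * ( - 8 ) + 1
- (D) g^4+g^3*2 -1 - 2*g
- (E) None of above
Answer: B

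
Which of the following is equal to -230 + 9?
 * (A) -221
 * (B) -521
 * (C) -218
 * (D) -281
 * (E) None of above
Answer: A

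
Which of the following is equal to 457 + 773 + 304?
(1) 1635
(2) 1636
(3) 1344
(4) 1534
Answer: 4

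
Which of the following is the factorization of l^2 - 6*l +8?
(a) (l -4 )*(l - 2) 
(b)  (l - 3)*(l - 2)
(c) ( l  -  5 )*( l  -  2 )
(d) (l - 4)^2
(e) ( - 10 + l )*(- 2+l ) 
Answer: a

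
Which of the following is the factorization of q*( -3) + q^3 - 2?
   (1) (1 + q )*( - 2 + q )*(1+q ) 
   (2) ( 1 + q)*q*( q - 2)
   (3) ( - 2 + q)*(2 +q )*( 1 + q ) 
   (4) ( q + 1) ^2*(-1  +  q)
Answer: 1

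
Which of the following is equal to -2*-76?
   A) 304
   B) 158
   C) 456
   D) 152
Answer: D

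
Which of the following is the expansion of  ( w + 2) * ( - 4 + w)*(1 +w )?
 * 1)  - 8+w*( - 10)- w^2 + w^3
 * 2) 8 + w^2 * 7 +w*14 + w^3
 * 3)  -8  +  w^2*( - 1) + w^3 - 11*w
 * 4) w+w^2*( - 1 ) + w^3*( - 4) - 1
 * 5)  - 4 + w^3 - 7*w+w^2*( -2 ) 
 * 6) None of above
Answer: 1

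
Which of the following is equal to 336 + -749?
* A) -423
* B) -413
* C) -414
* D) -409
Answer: B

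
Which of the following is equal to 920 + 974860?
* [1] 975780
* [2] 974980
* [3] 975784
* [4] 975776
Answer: 1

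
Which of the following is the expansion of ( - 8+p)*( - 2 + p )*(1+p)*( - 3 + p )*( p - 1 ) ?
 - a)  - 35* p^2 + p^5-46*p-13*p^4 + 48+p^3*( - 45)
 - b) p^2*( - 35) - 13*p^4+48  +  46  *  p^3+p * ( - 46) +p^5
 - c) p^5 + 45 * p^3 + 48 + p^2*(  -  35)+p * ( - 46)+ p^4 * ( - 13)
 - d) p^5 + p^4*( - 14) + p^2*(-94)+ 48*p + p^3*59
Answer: c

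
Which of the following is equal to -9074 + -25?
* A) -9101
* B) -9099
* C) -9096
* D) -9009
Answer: B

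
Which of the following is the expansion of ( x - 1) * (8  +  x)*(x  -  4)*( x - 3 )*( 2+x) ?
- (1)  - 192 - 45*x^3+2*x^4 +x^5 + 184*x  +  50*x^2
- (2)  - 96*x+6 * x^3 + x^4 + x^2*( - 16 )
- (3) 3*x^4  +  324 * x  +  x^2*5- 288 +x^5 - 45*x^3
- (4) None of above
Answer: 1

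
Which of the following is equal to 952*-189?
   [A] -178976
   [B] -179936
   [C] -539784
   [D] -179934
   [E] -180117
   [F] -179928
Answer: F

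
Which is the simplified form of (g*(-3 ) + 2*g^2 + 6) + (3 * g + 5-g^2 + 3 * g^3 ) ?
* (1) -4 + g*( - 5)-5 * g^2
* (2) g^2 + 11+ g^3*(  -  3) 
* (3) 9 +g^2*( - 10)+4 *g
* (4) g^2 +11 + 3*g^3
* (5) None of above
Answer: 4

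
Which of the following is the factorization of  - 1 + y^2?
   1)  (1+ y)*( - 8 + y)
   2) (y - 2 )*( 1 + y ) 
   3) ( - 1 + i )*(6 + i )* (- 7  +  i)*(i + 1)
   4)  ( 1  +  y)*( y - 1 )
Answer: 4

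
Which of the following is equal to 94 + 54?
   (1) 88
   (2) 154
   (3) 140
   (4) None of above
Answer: 4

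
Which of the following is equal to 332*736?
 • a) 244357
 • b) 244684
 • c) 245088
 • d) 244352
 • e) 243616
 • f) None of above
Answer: d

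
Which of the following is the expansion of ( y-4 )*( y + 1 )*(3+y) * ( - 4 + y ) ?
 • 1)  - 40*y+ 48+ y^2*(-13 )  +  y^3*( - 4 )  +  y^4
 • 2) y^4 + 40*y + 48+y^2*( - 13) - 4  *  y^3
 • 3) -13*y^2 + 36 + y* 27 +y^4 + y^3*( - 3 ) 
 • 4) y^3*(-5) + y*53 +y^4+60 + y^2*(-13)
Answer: 2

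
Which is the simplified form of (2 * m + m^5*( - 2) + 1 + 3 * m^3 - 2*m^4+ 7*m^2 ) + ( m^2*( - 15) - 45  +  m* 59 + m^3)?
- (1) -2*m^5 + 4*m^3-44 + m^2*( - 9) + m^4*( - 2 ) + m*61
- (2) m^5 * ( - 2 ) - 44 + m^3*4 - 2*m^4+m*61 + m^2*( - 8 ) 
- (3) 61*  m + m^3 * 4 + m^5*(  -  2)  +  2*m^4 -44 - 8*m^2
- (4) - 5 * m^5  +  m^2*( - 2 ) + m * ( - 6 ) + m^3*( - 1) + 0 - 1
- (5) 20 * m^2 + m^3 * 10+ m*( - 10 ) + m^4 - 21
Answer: 2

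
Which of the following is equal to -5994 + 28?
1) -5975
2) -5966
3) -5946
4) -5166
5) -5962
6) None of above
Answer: 2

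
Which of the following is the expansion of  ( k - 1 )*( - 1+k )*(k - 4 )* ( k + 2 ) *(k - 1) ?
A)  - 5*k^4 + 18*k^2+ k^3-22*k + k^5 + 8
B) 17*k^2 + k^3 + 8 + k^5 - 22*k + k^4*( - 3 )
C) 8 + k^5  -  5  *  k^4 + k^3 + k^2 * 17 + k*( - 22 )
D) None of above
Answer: C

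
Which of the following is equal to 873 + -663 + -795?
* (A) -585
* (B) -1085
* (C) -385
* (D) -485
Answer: A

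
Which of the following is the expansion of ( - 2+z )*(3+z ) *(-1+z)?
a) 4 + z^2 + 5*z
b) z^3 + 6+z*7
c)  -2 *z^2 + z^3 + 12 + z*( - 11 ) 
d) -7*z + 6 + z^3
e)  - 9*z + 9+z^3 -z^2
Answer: d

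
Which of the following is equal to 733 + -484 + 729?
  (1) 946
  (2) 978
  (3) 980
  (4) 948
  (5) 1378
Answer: 2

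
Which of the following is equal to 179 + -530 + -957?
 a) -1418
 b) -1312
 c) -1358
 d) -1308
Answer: d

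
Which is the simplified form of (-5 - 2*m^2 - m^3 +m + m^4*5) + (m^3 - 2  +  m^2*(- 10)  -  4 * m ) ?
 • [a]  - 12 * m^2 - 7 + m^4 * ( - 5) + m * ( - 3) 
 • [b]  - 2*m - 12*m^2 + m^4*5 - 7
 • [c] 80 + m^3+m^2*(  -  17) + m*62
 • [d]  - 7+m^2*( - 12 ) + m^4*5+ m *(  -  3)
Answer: d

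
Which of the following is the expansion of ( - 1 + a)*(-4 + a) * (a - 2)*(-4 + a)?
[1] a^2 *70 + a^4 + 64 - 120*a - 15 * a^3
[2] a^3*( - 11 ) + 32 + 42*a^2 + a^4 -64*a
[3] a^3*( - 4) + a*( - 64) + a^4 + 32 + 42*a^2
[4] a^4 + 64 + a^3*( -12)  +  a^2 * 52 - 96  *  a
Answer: 2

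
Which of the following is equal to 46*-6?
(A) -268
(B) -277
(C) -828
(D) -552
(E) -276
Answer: E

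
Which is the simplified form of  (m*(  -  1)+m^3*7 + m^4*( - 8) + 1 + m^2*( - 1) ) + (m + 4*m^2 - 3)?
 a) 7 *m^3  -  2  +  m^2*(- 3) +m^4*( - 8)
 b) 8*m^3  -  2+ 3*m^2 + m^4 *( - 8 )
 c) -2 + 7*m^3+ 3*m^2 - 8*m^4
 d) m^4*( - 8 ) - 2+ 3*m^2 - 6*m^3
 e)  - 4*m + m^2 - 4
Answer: c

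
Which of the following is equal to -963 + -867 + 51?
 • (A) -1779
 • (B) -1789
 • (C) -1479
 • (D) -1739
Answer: A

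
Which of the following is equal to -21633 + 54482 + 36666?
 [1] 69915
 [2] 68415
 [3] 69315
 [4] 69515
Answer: 4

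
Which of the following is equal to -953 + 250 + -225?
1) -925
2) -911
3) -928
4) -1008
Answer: 3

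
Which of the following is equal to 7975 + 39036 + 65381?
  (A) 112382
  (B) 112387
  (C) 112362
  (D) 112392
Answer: D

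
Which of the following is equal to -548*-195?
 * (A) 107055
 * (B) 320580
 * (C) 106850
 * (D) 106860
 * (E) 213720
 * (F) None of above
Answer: D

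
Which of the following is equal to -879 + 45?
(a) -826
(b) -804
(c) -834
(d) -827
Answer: c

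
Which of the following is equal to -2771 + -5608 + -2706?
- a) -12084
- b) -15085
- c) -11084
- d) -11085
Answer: d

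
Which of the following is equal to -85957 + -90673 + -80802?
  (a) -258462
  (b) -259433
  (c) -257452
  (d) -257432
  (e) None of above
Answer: d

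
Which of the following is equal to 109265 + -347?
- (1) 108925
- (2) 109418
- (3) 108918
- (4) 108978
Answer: 3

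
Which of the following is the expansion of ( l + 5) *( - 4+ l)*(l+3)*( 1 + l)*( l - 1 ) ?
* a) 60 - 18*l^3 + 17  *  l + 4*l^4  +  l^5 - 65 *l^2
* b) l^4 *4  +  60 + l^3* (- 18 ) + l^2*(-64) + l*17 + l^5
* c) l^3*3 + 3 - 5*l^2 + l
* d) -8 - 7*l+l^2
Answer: b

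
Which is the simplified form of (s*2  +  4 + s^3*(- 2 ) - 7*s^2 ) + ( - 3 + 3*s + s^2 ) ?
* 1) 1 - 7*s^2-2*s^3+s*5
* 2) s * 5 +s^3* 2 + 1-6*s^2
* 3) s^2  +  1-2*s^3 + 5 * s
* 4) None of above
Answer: 4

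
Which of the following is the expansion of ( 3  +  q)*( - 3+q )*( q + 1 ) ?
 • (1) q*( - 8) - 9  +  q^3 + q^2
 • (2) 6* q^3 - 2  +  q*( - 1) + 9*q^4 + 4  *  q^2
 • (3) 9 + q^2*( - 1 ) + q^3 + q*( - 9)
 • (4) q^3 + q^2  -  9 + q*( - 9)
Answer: 4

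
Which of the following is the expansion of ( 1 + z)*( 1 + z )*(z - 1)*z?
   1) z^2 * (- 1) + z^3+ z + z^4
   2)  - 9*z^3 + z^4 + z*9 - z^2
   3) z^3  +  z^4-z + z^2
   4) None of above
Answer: 4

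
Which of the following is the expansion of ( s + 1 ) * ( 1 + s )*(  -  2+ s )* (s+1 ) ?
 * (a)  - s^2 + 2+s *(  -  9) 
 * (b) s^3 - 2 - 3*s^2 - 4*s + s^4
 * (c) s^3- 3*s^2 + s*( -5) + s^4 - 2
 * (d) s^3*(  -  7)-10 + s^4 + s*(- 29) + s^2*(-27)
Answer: c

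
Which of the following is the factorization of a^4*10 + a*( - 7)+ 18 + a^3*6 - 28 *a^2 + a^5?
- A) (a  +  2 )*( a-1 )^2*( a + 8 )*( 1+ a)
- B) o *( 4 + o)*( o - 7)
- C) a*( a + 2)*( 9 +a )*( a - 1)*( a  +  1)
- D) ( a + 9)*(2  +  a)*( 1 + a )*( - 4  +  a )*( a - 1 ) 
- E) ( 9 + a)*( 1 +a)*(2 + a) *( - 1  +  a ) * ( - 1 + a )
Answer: E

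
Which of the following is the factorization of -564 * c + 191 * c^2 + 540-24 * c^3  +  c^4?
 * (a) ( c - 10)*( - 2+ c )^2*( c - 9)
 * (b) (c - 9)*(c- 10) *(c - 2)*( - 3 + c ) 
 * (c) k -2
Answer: b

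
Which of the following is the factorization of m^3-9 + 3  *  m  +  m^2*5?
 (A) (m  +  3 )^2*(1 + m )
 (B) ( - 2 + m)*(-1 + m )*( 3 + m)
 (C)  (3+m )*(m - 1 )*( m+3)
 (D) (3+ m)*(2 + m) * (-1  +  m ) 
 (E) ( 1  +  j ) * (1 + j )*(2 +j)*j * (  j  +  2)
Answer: C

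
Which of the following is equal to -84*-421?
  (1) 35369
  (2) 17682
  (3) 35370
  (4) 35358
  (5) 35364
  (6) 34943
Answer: 5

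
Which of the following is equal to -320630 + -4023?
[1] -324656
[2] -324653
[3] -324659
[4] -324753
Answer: 2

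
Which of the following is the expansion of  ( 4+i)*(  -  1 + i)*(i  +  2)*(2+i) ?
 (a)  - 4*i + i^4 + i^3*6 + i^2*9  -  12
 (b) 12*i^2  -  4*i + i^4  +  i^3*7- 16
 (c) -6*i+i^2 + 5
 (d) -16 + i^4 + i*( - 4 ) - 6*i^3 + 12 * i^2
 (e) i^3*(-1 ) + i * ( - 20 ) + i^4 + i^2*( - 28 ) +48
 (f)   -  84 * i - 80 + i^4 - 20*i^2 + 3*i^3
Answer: b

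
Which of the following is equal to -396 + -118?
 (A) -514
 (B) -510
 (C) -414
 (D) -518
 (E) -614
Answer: A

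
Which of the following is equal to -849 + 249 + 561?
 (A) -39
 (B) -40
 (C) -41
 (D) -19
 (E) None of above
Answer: A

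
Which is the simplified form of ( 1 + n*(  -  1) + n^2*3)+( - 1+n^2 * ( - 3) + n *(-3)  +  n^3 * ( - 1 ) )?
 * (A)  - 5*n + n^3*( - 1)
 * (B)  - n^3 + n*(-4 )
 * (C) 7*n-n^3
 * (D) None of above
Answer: B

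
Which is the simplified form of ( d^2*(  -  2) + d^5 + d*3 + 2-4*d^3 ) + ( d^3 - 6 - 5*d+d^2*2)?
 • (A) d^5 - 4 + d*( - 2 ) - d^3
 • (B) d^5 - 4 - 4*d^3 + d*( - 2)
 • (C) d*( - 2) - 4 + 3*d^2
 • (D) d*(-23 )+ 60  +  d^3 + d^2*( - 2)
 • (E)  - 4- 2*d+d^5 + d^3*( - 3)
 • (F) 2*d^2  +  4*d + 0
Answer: E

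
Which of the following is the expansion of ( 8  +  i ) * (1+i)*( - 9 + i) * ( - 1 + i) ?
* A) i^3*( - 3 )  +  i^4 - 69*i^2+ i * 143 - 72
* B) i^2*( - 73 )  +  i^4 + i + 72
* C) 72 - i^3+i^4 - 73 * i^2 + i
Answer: C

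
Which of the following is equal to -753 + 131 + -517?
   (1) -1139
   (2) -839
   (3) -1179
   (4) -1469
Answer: 1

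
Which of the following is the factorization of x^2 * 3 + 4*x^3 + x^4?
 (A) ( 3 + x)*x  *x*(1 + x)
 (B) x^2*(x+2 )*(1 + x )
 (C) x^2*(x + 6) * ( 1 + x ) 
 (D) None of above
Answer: A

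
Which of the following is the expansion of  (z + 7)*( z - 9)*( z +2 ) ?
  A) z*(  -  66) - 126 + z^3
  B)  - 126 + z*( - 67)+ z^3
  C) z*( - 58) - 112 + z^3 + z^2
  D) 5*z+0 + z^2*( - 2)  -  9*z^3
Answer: B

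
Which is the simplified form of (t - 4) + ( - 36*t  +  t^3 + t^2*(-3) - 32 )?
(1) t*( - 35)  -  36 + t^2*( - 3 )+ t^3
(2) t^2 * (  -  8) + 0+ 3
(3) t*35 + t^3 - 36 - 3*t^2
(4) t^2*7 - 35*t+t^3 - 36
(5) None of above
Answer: 1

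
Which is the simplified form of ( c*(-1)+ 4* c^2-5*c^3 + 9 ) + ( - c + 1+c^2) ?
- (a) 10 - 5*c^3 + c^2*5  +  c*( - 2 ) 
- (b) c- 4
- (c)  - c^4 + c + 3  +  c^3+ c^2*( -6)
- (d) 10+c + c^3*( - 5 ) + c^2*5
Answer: a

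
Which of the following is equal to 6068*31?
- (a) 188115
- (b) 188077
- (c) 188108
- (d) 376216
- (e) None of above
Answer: c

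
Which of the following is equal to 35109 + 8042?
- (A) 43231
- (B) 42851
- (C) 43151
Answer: C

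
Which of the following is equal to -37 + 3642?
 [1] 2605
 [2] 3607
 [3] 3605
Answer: 3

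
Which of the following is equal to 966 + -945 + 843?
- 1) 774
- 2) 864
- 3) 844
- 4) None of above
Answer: 2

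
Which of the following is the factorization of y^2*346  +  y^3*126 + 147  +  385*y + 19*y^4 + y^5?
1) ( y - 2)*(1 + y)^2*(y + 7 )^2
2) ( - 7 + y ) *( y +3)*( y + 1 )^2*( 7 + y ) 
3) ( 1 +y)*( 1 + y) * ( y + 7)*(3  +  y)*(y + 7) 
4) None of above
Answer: 3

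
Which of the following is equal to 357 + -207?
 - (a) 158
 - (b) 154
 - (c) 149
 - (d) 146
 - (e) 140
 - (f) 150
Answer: f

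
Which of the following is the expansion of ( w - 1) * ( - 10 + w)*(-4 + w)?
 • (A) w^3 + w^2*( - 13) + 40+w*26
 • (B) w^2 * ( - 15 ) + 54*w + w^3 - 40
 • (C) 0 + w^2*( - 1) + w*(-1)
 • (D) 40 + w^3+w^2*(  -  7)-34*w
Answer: B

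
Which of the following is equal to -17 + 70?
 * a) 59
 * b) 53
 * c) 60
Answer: b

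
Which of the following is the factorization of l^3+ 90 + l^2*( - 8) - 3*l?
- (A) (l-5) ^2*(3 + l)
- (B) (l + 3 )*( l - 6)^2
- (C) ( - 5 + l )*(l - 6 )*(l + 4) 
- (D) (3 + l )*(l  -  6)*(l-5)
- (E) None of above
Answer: D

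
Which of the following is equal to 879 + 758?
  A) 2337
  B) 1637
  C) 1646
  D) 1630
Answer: B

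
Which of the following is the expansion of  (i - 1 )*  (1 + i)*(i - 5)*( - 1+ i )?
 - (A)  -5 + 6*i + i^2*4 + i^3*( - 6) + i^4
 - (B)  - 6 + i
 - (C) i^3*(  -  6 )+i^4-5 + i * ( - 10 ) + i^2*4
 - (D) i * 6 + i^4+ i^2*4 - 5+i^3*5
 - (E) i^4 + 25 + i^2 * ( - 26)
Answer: A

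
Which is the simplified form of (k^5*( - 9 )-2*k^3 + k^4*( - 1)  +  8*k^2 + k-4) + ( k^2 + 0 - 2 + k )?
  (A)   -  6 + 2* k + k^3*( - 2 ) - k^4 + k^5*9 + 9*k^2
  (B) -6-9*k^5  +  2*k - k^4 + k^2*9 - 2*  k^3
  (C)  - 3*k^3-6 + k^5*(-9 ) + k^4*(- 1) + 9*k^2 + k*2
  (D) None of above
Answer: B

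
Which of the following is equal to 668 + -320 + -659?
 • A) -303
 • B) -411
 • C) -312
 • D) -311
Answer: D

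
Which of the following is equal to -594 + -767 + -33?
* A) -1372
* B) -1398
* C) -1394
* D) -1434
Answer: C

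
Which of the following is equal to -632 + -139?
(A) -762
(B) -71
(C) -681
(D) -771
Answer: D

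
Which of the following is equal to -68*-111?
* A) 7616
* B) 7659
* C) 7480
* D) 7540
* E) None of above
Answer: E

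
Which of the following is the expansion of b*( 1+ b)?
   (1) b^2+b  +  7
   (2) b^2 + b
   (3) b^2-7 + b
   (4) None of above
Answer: 2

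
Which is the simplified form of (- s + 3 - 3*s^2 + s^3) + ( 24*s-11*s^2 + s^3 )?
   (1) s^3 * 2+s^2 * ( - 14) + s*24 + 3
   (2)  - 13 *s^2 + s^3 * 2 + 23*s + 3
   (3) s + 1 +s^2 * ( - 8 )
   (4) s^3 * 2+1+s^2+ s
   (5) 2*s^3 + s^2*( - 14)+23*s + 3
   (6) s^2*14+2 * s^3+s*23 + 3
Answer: 5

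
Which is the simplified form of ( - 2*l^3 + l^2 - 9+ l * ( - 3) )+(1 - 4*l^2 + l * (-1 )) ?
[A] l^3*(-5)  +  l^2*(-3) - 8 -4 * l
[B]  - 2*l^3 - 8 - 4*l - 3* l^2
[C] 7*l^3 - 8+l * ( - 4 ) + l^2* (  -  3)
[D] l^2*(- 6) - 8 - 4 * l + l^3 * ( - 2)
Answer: B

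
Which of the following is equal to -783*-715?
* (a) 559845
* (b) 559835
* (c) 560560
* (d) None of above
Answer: a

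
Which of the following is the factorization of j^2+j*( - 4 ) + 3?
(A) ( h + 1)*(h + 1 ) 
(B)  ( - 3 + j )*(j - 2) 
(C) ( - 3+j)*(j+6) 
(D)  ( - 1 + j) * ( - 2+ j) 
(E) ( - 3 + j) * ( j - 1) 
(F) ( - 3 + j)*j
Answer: E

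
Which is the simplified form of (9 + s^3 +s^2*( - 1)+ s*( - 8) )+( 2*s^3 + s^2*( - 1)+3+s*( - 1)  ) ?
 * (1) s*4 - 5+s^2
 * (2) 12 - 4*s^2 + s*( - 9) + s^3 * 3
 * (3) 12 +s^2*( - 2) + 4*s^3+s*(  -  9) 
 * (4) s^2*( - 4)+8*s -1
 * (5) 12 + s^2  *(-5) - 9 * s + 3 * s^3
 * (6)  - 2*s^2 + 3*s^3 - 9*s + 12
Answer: 6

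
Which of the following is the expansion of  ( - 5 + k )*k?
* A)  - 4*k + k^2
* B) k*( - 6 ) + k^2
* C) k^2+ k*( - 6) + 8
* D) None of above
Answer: D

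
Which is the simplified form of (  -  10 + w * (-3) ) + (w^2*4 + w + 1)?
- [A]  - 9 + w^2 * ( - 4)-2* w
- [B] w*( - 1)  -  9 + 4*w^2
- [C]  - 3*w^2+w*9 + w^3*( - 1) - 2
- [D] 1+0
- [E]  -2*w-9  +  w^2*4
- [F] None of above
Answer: E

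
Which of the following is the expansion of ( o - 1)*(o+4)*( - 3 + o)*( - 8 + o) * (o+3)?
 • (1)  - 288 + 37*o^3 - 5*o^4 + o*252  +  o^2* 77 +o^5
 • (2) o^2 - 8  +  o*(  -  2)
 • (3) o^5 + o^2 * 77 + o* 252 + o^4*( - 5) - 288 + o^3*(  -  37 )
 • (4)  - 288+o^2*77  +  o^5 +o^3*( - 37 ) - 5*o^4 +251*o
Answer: 3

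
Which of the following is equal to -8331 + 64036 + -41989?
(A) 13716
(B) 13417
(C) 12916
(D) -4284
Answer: A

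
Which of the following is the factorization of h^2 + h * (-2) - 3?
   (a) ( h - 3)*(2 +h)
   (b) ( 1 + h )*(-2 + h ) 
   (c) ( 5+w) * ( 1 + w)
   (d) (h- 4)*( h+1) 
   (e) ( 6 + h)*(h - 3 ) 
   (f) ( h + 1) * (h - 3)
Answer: f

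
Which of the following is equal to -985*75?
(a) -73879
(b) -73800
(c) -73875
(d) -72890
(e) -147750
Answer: c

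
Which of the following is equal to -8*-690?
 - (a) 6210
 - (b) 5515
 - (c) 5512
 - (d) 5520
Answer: d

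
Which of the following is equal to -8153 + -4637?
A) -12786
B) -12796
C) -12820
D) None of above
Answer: D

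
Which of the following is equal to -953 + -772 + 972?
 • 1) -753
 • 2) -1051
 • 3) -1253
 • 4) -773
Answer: 1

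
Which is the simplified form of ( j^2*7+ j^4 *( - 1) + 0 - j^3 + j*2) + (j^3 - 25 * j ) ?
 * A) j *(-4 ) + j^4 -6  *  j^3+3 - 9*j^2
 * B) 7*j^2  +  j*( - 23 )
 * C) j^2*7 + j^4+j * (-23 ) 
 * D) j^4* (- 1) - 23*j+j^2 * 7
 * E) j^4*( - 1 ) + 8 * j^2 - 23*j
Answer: D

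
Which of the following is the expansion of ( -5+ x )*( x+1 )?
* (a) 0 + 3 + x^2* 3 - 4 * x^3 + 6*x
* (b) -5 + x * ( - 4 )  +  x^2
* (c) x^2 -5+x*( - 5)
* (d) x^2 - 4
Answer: b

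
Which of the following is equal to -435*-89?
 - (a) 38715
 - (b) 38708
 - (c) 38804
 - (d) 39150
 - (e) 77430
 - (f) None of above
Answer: a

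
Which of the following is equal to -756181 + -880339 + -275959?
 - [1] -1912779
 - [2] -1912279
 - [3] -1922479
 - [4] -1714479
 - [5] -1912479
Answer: 5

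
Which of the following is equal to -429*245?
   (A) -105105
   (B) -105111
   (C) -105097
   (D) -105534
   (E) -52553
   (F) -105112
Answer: A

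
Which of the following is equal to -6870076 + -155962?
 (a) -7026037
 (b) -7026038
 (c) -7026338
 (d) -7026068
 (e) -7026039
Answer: b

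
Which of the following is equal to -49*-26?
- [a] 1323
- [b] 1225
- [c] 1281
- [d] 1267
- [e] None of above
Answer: e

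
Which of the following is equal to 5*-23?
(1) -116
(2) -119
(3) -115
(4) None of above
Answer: 3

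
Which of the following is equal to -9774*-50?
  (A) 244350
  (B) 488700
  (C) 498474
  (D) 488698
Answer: B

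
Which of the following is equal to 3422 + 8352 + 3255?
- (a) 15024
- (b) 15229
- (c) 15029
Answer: c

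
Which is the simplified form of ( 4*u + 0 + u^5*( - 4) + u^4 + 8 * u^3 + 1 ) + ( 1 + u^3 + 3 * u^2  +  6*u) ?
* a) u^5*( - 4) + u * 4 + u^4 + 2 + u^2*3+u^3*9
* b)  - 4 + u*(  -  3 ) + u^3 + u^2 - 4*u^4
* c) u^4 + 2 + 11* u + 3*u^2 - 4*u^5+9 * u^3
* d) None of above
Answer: d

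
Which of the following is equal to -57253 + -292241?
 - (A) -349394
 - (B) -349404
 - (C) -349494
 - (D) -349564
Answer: C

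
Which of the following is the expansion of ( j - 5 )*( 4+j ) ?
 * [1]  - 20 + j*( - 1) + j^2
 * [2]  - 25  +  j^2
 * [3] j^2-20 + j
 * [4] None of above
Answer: 1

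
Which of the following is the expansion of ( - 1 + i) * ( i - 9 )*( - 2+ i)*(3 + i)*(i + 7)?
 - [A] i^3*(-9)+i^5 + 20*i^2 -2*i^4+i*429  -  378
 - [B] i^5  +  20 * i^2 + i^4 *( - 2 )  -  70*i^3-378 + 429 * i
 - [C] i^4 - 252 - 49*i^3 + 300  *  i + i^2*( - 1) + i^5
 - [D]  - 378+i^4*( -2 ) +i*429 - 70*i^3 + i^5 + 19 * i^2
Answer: B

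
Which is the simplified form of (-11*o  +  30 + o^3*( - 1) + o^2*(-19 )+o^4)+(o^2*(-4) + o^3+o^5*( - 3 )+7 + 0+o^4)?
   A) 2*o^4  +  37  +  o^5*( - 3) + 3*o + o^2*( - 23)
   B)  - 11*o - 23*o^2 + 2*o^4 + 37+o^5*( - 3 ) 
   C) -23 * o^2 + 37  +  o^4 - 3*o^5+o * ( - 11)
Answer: B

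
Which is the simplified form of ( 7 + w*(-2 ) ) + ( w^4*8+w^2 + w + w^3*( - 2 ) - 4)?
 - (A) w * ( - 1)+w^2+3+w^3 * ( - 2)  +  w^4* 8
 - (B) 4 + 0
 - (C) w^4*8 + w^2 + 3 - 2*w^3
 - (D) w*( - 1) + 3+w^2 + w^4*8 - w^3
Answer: A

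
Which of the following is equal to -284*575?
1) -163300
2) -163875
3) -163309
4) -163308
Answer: 1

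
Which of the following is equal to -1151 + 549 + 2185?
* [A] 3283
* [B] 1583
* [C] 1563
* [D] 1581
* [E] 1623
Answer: B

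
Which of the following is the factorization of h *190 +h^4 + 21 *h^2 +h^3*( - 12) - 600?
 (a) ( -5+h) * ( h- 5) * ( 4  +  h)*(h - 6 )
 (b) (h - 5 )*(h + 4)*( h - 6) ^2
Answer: a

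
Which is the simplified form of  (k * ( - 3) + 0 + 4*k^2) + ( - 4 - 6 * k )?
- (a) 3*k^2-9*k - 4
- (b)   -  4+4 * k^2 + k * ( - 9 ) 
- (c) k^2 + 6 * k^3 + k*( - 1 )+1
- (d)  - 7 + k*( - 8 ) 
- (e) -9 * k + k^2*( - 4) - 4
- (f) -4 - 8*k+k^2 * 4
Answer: b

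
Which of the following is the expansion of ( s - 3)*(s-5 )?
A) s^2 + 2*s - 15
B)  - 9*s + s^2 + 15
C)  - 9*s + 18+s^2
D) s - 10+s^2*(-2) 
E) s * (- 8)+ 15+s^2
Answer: E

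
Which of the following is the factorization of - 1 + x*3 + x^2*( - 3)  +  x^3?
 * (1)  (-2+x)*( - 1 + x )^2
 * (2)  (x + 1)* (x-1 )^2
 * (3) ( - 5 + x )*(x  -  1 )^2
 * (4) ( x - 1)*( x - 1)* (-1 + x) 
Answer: 4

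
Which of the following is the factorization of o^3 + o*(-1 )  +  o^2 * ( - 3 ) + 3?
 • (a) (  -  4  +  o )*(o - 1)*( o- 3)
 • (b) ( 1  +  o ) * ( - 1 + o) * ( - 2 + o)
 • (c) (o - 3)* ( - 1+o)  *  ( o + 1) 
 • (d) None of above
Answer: c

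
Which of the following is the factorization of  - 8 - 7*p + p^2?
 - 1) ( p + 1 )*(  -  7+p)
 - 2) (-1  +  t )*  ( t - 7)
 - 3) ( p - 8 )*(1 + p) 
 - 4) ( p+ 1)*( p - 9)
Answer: 3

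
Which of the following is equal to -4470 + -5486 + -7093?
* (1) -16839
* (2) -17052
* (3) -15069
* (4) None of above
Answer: 4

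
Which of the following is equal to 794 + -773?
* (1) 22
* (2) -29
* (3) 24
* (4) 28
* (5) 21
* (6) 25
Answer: 5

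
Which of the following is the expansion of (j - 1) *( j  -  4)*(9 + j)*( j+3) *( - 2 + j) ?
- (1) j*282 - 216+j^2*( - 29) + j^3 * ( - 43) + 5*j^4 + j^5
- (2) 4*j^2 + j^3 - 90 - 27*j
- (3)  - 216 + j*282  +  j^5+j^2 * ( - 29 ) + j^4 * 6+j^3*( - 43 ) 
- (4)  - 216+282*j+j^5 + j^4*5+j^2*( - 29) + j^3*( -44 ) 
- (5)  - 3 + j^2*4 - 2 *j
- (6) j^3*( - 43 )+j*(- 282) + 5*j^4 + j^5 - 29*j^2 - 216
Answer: 1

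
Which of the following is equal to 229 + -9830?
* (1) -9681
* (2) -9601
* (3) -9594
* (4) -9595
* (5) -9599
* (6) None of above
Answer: 2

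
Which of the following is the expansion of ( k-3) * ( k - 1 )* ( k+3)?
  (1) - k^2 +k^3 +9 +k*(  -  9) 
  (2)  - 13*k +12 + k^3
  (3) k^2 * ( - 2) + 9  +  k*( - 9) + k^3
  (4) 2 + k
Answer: 1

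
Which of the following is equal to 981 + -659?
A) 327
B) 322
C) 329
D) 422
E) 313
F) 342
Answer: B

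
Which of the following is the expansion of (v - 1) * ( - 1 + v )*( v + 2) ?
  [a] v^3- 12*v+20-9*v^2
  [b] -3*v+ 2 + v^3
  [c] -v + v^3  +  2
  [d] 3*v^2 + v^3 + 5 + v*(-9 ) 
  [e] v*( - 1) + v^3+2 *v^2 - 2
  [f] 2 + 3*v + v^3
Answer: b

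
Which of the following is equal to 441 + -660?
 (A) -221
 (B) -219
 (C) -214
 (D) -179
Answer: B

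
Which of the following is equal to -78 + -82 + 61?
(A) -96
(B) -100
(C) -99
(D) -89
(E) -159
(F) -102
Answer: C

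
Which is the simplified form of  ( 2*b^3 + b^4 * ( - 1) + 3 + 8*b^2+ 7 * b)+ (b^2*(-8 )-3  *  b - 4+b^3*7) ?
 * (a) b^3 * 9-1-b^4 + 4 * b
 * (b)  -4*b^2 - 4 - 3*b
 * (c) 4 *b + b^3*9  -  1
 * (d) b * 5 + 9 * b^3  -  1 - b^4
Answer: a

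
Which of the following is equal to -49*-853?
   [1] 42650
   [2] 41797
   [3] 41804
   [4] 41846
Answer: 2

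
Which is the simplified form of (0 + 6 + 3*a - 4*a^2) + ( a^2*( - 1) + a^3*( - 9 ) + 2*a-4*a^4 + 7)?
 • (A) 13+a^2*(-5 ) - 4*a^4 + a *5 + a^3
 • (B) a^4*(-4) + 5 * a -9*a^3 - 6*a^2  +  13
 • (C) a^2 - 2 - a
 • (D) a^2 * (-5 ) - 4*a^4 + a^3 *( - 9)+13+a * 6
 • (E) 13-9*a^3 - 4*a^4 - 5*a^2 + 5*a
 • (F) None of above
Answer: E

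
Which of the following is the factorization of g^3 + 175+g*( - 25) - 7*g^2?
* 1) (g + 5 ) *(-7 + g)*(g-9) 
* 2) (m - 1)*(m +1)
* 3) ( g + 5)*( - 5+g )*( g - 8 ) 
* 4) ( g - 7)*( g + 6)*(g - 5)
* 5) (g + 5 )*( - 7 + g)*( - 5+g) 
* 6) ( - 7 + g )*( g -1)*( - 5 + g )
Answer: 5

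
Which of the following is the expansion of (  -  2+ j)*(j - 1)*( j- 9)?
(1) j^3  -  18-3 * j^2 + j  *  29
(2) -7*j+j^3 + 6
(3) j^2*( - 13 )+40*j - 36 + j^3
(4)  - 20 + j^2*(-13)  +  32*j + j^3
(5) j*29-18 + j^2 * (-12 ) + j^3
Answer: 5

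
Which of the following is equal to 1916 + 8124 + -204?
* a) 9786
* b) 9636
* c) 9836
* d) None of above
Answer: c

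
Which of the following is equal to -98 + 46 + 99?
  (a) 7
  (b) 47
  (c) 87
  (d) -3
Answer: b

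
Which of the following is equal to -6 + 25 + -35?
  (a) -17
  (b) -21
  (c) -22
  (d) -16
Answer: d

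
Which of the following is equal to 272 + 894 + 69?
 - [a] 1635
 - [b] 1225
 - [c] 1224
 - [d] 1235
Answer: d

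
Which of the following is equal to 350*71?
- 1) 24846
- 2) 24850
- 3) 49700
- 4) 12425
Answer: 2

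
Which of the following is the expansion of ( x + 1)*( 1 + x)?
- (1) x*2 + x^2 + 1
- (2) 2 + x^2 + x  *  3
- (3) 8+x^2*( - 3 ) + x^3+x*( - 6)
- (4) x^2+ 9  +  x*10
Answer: 1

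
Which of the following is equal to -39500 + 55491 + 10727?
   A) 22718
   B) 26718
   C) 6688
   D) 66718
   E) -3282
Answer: B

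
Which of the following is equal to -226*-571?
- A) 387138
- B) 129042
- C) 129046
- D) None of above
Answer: C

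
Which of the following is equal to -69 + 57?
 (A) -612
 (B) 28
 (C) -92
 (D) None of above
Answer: D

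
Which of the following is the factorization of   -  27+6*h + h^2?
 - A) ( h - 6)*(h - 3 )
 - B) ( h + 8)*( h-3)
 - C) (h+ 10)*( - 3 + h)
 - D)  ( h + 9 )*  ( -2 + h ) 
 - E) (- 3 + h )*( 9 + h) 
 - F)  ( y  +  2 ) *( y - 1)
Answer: E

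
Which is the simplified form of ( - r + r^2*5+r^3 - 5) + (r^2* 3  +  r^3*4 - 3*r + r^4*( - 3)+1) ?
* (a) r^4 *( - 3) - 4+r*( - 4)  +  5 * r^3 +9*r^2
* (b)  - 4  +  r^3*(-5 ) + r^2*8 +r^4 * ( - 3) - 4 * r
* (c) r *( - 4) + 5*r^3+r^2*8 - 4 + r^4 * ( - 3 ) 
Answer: c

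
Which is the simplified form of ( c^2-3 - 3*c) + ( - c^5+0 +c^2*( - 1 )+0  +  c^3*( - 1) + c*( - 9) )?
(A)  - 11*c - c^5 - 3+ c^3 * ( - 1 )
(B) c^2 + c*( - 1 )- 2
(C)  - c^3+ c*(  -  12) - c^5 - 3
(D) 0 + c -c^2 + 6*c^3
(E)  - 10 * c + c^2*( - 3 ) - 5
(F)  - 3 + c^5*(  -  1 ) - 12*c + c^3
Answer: C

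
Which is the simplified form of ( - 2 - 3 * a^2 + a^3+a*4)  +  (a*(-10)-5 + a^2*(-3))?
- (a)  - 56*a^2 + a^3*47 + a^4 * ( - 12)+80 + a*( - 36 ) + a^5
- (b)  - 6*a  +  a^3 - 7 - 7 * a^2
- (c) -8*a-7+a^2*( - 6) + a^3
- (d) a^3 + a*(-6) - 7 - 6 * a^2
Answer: d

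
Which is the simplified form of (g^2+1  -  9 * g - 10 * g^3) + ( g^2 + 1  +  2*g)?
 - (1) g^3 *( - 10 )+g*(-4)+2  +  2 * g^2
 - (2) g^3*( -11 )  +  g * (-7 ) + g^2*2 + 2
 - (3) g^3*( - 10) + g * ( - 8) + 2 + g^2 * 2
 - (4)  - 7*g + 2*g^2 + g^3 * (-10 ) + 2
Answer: 4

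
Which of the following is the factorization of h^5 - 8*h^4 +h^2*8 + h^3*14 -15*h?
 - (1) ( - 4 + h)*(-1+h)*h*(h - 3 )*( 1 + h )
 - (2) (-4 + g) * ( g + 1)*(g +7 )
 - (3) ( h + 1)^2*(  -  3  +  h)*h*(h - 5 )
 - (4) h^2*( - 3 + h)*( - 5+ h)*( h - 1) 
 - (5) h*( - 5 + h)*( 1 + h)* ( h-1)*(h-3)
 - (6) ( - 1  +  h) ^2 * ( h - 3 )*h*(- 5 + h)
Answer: 5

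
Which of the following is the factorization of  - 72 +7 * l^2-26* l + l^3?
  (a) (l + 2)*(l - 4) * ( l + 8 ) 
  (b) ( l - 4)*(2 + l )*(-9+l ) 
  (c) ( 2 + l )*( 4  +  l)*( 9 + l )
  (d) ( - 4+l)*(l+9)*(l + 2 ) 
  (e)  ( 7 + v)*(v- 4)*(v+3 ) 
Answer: d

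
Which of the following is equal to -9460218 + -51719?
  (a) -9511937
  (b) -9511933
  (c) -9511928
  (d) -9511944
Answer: a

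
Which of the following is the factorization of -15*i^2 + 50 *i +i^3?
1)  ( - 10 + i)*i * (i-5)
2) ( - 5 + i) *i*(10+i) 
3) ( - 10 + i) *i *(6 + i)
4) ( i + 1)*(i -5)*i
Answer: 1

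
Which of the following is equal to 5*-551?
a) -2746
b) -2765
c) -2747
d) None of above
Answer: d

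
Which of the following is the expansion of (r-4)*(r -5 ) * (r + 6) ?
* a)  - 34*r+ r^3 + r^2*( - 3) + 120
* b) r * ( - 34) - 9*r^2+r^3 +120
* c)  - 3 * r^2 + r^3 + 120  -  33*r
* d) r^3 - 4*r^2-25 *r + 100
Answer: a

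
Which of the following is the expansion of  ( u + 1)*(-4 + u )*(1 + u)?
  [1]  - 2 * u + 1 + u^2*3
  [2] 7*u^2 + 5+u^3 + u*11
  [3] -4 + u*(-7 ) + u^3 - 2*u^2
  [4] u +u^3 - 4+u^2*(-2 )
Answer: 3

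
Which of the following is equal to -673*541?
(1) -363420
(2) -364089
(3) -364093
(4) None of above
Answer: 3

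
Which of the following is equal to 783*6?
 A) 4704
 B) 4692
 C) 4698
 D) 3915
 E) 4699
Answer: C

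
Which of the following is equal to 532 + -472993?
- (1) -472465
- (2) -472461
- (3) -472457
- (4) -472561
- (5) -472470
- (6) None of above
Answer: 2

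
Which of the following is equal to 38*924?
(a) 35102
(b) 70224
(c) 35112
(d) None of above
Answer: c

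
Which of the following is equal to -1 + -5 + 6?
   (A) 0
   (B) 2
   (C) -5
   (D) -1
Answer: A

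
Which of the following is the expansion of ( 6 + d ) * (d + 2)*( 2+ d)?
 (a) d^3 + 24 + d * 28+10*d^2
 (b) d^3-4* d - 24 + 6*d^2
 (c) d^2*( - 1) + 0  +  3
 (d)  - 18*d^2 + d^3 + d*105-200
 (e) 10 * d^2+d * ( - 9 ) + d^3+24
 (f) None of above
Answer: a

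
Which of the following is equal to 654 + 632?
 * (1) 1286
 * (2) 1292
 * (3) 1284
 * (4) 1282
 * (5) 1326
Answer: 1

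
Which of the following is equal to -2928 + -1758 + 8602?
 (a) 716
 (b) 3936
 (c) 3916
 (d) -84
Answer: c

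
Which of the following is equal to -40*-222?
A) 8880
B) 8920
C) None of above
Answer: A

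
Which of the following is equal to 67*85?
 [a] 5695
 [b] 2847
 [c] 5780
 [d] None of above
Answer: a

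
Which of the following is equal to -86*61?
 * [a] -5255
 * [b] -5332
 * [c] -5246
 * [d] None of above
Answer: c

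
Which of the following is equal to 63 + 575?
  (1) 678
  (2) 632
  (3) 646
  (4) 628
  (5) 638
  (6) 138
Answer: 5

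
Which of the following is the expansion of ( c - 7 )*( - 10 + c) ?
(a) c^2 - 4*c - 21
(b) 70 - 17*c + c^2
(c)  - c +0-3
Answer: b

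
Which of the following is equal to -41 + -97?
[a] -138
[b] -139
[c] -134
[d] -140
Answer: a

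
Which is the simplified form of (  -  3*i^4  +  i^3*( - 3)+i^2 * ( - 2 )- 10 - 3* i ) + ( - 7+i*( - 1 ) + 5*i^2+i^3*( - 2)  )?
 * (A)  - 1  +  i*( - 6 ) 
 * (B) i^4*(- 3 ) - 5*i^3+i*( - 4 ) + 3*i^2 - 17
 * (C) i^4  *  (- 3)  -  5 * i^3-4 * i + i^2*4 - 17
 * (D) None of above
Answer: B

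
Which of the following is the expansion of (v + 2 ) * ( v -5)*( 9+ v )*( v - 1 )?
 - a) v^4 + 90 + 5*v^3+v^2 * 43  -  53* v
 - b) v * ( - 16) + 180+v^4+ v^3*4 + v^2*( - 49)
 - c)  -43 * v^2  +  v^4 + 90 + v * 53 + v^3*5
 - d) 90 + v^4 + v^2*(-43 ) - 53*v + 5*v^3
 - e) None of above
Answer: d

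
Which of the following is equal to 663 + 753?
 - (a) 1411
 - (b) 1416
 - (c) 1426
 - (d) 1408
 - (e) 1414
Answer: b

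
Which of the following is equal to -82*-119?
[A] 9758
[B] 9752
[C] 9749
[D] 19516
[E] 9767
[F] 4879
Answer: A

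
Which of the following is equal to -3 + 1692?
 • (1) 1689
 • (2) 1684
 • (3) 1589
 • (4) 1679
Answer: 1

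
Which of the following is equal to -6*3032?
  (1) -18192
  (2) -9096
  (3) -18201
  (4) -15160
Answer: 1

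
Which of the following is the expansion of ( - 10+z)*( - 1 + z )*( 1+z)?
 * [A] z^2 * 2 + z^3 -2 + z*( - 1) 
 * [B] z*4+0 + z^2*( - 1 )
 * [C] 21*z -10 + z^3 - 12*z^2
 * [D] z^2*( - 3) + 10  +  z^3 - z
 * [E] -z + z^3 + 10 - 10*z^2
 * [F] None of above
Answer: E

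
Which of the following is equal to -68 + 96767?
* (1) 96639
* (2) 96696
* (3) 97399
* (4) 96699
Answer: 4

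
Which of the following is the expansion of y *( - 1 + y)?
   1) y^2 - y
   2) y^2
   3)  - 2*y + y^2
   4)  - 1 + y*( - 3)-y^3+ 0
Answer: 1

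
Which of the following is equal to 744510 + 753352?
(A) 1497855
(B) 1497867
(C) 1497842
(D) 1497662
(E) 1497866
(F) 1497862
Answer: F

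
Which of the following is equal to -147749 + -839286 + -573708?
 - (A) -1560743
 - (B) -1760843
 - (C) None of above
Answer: A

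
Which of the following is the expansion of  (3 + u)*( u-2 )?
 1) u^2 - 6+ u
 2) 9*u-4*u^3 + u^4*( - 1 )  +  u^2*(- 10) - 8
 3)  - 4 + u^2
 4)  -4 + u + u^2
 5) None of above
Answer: 1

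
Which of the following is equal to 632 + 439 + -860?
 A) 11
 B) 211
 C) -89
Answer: B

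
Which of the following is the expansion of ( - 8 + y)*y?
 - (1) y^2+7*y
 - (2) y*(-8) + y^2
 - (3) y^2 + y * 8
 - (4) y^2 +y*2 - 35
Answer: 2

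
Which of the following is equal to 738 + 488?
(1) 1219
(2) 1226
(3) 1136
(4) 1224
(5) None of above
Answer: 2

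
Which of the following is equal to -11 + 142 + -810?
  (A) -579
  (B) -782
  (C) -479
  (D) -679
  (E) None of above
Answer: D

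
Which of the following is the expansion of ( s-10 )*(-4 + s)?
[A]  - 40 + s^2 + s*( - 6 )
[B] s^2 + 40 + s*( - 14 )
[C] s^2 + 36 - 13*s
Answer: B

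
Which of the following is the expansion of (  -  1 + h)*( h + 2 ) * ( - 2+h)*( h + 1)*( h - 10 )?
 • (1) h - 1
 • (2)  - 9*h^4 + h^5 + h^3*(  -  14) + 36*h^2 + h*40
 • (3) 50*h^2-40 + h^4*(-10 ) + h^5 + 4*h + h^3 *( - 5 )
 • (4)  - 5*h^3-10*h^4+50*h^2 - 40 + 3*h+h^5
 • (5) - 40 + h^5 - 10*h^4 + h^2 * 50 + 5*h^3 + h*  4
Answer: 3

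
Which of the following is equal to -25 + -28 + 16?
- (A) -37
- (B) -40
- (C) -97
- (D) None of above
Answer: A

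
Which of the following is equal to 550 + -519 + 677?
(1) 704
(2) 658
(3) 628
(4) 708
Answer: 4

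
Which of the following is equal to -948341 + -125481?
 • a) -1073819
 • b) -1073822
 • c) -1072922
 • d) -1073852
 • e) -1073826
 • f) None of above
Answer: b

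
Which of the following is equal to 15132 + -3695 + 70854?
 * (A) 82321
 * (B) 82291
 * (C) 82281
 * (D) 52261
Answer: B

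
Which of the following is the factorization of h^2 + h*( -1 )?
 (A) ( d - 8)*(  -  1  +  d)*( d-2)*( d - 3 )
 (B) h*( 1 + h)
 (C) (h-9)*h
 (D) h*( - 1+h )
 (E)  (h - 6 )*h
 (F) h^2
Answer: D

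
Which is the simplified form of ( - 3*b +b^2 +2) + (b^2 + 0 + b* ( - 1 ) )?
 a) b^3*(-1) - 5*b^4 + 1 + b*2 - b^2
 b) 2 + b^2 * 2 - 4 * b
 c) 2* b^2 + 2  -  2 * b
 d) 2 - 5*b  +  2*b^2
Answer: b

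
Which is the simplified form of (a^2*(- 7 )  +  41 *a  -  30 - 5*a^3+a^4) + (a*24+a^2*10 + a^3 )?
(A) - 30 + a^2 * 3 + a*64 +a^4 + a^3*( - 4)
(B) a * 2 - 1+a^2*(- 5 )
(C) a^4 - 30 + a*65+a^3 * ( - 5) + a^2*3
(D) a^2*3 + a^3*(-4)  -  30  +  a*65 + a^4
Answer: D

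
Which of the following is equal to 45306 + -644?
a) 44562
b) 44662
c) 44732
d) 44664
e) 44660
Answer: b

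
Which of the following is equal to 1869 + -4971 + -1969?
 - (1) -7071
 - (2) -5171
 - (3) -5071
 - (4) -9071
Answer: 3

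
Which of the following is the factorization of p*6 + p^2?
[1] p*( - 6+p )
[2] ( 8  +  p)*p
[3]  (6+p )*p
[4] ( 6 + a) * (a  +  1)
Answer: 3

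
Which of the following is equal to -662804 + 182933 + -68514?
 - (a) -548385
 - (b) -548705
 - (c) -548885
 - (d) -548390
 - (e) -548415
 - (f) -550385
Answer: a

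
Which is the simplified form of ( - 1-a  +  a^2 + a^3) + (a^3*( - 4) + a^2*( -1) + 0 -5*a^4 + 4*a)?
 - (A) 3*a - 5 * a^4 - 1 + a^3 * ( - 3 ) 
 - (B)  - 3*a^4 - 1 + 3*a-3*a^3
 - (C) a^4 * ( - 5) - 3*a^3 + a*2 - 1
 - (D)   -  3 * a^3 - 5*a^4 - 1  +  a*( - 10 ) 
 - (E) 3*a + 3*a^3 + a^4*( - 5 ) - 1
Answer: A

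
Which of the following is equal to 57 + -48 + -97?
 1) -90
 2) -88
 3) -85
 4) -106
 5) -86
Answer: 2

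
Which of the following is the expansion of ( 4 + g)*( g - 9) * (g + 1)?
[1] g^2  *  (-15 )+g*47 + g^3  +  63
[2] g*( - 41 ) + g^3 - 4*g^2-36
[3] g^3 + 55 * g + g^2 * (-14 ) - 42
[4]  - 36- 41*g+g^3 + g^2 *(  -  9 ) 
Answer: 2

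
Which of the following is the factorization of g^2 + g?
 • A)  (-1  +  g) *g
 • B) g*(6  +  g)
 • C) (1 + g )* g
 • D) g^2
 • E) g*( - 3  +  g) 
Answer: C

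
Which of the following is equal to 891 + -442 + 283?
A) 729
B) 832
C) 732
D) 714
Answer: C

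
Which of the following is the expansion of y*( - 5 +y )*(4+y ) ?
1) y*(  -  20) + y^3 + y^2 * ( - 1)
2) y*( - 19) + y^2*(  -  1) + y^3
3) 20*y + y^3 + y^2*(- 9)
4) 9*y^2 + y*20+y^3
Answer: 1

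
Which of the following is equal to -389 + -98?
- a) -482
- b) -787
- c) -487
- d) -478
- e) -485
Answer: c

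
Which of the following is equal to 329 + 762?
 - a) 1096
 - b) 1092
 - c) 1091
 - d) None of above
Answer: c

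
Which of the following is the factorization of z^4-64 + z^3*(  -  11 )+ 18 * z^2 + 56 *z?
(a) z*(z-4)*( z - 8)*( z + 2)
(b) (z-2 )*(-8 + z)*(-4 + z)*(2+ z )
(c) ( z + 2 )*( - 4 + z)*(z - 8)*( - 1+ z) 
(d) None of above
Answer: c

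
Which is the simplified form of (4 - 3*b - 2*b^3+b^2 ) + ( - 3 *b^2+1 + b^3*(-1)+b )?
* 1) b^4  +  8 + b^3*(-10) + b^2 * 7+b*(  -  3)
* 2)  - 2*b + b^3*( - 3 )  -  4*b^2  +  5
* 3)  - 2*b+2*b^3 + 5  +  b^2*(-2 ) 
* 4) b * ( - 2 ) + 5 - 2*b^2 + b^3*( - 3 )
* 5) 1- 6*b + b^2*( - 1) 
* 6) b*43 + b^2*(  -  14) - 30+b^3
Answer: 4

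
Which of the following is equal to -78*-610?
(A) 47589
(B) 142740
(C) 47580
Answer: C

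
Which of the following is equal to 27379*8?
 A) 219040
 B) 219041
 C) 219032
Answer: C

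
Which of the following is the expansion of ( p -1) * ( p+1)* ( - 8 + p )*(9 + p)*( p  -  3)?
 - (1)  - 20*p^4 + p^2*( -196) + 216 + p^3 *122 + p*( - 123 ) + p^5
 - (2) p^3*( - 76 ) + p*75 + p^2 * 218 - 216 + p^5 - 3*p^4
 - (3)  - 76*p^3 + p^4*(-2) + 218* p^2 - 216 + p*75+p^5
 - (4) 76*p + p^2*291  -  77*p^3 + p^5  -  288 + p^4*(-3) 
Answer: 3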